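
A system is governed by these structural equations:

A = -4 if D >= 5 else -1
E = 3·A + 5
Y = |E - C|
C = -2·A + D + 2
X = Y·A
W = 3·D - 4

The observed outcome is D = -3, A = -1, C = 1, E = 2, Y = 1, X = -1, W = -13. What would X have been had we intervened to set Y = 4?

-4

The intervention breaks the incoming arrows to Y: Y = |E - C| no longer applies, and Y = 4.
A = -4 if D >= 5 else -1  [with D=-3]  = -1
X = Y·A  [with Y=4, A=-1]  = -4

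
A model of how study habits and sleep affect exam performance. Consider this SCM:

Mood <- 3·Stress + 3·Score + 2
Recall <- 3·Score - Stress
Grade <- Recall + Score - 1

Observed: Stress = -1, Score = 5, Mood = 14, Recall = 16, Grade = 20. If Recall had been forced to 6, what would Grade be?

Intervening sets Recall = 6 and removes its equation (Recall <- 3·Score - Stress).
Grade = Recall + Score - 1  [with Recall=6, Score=5]  = 10

10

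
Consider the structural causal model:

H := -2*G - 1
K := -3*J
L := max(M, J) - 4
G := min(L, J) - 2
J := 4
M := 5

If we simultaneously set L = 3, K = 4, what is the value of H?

-3

Setting L = 3, K = 4 by intervention discards those variables' equations.
G = min(L, J) - 2  [with L=3, J=4]  = 1
H = -2*G - 1  [with G=1]  = -3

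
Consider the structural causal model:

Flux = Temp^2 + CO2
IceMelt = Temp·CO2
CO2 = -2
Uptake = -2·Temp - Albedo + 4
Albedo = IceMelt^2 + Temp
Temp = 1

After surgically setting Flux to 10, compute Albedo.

The intervention breaks the incoming arrows to Flux: Flux = Temp^2 + CO2 no longer applies, and Flux = 10.
Since Albedo is not a descendant of the intervened variable, it is unaffected.
IceMelt = Temp·CO2  [with Temp=1, CO2=-2]  = -2
Albedo = IceMelt^2 + Temp  [with IceMelt=-2, Temp=1]  = 5

5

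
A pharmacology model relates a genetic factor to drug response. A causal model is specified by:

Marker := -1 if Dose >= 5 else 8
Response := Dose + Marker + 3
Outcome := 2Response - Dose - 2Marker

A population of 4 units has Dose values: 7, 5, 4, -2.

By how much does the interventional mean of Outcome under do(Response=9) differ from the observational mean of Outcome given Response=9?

Under do(Response=9), Response's equation is replaced by Response=9 for every unit. Per-unit Outcome: 13, 15, -2, 4. Mean = 7.5.
E[Outcome|Response=9] averages over only the 2 units with Response=9 (Dose = 7, -2): Outcome = 13, 4, mean 8.5.
Difference = 7.5 − 8.5 = -1.

-1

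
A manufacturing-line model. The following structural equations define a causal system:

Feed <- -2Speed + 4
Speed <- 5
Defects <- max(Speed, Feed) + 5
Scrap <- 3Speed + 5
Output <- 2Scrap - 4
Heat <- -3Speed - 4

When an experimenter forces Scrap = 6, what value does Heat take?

-19

do(Scrap=6) replaces the equation Scrap <- 3Speed + 5 with the constant Scrap = 6.
Heat is not downstream of the intervention, so its value is determined by the original equations.
Heat = -3Speed - 4  [with Speed=5]  = -19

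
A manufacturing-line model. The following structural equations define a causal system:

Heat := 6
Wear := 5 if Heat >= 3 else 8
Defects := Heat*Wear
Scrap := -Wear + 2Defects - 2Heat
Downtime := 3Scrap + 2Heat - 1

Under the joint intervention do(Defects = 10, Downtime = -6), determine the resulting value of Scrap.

The joint intervention fixes Defects = 10, Downtime = -6, removing each variable's own equation.
Wear = 5 if Heat >= 3 else 8  [with Heat=6]  = 5
Scrap = -Wear + 2Defects - 2Heat  [with Wear=5, Defects=10, Heat=6]  = 3

3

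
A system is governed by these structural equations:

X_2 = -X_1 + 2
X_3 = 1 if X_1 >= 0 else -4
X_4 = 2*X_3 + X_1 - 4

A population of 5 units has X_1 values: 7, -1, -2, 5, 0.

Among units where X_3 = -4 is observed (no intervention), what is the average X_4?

Conditioning on X_3=-4 selects the 2 unit(s) with X_1 ∈ {-1, -2}. Their X_4 values: -13, -14. Mean = -13.5.

-13.5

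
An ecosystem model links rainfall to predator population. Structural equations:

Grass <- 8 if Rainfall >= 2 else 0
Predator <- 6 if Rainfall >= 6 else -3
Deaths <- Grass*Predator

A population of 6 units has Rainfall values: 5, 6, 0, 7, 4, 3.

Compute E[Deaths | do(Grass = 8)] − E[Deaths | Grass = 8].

Under do(Grass=8), Grass's equation is replaced by Grass=8 for every unit. Per-unit Deaths: -24, 48, -24, 48, -24, -24. Mean = 0.
Conditioning on Grass=8 selects the 5 unit(s) with Rainfall ∈ {5, 6, 7, 4, 3}. Their Deaths values: -24, 48, 48, -24, -24. Mean = 4.8.
Difference = 0 − 4.8 = -4.8.

-4.8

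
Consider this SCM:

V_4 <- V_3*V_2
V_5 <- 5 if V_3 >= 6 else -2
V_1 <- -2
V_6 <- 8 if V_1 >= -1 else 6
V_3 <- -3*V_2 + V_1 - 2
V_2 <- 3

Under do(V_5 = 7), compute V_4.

-39

The intervention breaks the incoming arrows to V_5: V_5 <- 5 if V_3 >= 6 else -2 no longer applies, and V_5 = 7.
Since V_4 is not a descendant of the intervened variable, it is unaffected.
V_3 = -3*V_2 + V_1 - 2  [with V_2=3, V_1=-2]  = -13
V_4 = V_3*V_2  [with V_3=-13, V_2=3]  = -39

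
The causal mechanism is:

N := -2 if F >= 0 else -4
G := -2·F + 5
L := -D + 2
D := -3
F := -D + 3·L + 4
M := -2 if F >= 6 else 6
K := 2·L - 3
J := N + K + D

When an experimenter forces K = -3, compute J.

-8

The intervention breaks the incoming arrows to K: K := 2·L - 3 no longer applies, and K = -3.
L = -D + 2  [with D=-3]  = 5
F = -D + 3·L + 4  [with D=-3, L=5]  = 22
N = -2 if F >= 0 else -4  [with F=22]  = -2
J = N + K + D  [with N=-2, K=-3, D=-3]  = -8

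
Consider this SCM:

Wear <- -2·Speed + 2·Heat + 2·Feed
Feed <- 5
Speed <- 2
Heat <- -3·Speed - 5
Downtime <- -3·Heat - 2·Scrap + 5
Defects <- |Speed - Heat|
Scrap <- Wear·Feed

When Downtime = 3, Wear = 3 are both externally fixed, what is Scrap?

Setting Downtime = 3, Wear = 3 by intervention discards those variables' equations.
Scrap = Wear·Feed  [with Wear=3, Feed=5]  = 15

15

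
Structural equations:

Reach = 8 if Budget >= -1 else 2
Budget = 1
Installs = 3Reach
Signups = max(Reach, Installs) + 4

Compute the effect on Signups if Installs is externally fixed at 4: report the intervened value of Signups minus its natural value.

The intervention breaks the incoming arrows to Installs: Installs = 3Reach no longer applies, and Installs = 4.
Reach = 8 if Budget >= -1 else 2  [with Budget=1]  = 8
Signups = max(Reach, Installs) + 4  [with Reach=8, Installs=4]  = 12
Without intervention: Reach = 8 if Budget >= -1 else 2  [with Budget=1]  = 8; Installs = 3Reach  [with Reach=8]  = 24; Signups = max(Reach, Installs) + 4  [with Reach=8, Installs=24]  = 28.
Change = 12 − 28 = -16.

-16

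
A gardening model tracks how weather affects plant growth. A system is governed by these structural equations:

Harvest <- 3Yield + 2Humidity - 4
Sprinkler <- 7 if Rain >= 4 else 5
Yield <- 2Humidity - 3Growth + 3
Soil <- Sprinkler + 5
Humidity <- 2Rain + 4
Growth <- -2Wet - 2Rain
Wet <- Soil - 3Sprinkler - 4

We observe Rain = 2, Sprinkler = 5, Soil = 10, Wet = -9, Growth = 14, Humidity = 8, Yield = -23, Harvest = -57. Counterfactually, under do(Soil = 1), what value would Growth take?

do(Soil=1) replaces the equation Soil <- Sprinkler + 5 with the constant Soil = 1.
Sprinkler = 7 if Rain >= 4 else 5  [with Rain=2]  = 5
Wet = Soil - 3Sprinkler - 4  [with Soil=1, Sprinkler=5]  = -18
Growth = -2Wet - 2Rain  [with Wet=-18, Rain=2]  = 32

32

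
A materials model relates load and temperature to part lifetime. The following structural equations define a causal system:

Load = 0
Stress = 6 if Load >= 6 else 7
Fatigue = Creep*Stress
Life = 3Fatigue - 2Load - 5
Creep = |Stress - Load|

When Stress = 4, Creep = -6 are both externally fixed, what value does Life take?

-77

Under do(Stress = 4, Creep = -6), each intervened variable's structural equation is replaced by its fixed value.
Fatigue = Creep*Stress  [with Creep=-6, Stress=4]  = -24
Life = 3Fatigue - 2Load - 5  [with Fatigue=-24, Load=0]  = -77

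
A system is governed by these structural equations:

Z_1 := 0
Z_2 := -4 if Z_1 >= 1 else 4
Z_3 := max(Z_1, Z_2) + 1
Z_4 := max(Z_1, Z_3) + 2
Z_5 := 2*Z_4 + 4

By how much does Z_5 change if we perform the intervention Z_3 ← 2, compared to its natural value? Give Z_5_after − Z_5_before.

do(Z_3=2) replaces the equation Z_3 := max(Z_1, Z_2) + 1 with the constant Z_3 = 2.
Z_4 = max(Z_1, Z_3) + 2  [with Z_1=0, Z_3=2]  = 4
Z_5 = 2*Z_4 + 4  [with Z_4=4]  = 12
Without intervention: Z_2 = -4 if Z_1 >= 1 else 4  [with Z_1=0]  = 4; Z_3 = max(Z_1, Z_2) + 1  [with Z_1=0, Z_2=4]  = 5; Z_4 = max(Z_1, Z_3) + 2  [with Z_1=0, Z_3=5]  = 7; Z_5 = 2*Z_4 + 4  [with Z_4=7]  = 18.
Change = 12 − 18 = -6.

-6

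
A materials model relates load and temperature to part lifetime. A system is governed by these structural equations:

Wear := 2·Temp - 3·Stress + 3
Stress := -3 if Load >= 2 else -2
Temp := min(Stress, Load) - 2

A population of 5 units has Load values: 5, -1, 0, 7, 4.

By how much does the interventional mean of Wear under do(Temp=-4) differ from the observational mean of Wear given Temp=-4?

do(Temp=-4) breaks Temp's dependence on Load. With Temp=-4 fixed, Wear across the units is 4, 1, 1, 4, 4, mean 2.8.
Conditioning on Temp=-4 selects the 2 unit(s) with Load ∈ {-1, 0}. Their Wear values: 1, 1. Mean = 1.
Difference = 2.8 − 1 = 1.8.

1.8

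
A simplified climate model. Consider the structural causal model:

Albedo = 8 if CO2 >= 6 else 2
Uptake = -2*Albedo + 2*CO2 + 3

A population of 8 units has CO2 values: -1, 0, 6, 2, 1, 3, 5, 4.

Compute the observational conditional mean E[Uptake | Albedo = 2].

3

E[Uptake|Albedo=2] averages over only the 7 units with Albedo=2 (CO2 = -1, 0, 2, 1, 3, 5, 4): Uptake = -3, -1, 3, 1, 5, 9, 7, mean 3.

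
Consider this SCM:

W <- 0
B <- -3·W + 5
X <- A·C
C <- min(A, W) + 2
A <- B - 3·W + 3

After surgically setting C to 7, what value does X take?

56

Intervening sets C = 7 and removes its equation (C <- min(A, W) + 2).
B = -3·W + 5  [with W=0]  = 5
A = B - 3·W + 3  [with B=5, W=0]  = 8
X = A·C  [with A=8, C=7]  = 56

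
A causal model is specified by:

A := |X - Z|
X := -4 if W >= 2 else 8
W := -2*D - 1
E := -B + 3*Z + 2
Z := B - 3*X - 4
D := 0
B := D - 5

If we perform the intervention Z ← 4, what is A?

Under do(Z=4), the mechanism Z := B - 3*X - 4 is discarded; Z is fixed at 4.
W = -2*D - 1  [with D=0]  = -1
X = -4 if W >= 2 else 8  [with W=-1]  = 8
A = |X - Z|  [with X=8, Z=4]  = 4

4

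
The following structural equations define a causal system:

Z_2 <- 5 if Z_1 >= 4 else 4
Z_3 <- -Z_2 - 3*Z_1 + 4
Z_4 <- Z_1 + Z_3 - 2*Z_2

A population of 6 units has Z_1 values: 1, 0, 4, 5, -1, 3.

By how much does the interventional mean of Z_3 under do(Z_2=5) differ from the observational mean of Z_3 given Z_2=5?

7.5

Every unit gets Z_2=5 under the intervention. Z_3 values become -4, -1, -13, -16, 2, -10; E[Z_3|do(Z_2=5)] = -7.
E[Z_3|Z_2=5] averages over only the 2 units with Z_2=5 (Z_1 = 4, 5): Z_3 = -13, -16, mean -14.5.
Difference = -7 − (-14.5) = 7.5.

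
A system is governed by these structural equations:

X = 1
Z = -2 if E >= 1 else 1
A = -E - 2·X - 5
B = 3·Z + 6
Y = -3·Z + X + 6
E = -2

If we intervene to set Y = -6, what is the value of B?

9

Under do(Y=-6), the mechanism Y = -3·Z + X + 6 is discarded; Y is fixed at -6.
Since B is not a descendant of the intervened variable, it is unaffected.
Z = -2 if E >= 1 else 1  [with E=-2]  = 1
B = 3·Z + 6  [with Z=1]  = 9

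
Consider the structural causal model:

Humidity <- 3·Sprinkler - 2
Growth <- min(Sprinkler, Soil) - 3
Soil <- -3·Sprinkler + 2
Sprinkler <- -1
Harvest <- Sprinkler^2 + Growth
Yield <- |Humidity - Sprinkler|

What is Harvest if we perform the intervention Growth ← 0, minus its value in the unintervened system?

The intervention breaks the incoming arrows to Growth: Growth <- min(Sprinkler, Soil) - 3 no longer applies, and Growth = 0.
Harvest = Sprinkler^2 + Growth  [with Sprinkler=-1, Growth=0]  = 1
Without intervention: Soil = -3·Sprinkler + 2  [with Sprinkler=-1]  = 5; Growth = min(Sprinkler, Soil) - 3  [with Sprinkler=-1, Soil=5]  = -4; Harvest = Sprinkler^2 + Growth  [with Sprinkler=-1, Growth=-4]  = -3.
Change = 1 − (-3) = 4.

4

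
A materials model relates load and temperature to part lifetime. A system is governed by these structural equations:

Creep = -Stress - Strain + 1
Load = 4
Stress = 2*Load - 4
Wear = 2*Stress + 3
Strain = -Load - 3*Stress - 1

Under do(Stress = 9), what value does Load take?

4

Under do(Stress=9), the mechanism Stress = 2*Load - 4 is discarded; Stress is fixed at 9.
Load is not downstream of the intervention, so its value is determined by the original equations.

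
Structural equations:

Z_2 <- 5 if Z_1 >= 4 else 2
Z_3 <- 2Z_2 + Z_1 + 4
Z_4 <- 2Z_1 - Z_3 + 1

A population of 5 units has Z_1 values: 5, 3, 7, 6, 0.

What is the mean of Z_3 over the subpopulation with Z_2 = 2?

E[Z_3|Z_2=2] averages over only the 2 units with Z_2=2 (Z_1 = 3, 0): Z_3 = 11, 8, mean 9.5.

9.5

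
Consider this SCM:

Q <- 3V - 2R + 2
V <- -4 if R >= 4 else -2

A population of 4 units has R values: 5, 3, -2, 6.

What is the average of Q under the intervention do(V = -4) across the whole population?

do(V=-4) breaks V's dependence on R. With V=-4 fixed, Q across the units is -20, -16, -6, -22, mean -16.

-16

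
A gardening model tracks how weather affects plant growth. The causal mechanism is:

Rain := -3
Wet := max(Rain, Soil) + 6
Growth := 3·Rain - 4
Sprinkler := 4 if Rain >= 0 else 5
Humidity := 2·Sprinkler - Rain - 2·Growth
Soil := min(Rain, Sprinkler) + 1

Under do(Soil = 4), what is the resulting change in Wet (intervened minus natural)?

6

The intervention breaks the incoming arrows to Soil: Soil := min(Rain, Sprinkler) + 1 no longer applies, and Soil = 4.
Wet = max(Rain, Soil) + 6  [with Rain=-3, Soil=4]  = 10
Without intervention: Sprinkler = 4 if Rain >= 0 else 5  [with Rain=-3]  = 5; Soil = min(Rain, Sprinkler) + 1  [with Rain=-3, Sprinkler=5]  = -2; Wet = max(Rain, Soil) + 6  [with Rain=-3, Soil=-2]  = 4.
Change = 10 − 4 = 6.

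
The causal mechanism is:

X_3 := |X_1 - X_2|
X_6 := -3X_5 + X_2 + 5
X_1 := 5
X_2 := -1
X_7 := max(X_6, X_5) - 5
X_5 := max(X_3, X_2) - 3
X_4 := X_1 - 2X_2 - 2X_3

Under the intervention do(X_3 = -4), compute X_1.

5

Under do(X_3=-4), the mechanism X_3 := |X_1 - X_2| is discarded; X_3 is fixed at -4.
X_1 is not downstream of the intervention, so its value is determined by the original equations.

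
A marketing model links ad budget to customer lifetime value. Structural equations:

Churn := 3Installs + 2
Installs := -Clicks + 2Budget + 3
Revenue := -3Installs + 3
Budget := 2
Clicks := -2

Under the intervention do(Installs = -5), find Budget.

Under do(Installs=-5), the mechanism Installs := -Clicks + 2Budget + 3 is discarded; Installs is fixed at -5.
Budget is not downstream of the intervention, so its value is determined by the original equations.

2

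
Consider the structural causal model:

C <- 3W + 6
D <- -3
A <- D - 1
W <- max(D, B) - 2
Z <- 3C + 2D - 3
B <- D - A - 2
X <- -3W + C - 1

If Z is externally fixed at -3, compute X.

5

Intervening sets Z = -3 and removes its equation (Z <- 3C + 2D - 3).
Since X is not a descendant of the intervened variable, it is unaffected.
A = D - 1  [with D=-3]  = -4
B = D - A - 2  [with D=-3, A=-4]  = -1
W = max(D, B) - 2  [with D=-3, B=-1]  = -3
C = 3W + 6  [with W=-3]  = -3
X = -3W + C - 1  [with W=-3, C=-3]  = 5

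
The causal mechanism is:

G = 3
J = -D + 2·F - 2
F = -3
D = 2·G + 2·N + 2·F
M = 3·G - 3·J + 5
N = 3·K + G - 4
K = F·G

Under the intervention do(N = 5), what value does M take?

68

The intervention breaks the incoming arrows to N: N = 3·K + G - 4 no longer applies, and N = 5.
D = 2·G + 2·N + 2·F  [with G=3, N=5, F=-3]  = 10
J = -D + 2·F - 2  [with D=10, F=-3]  = -18
M = 3·G - 3·J + 5  [with G=3, J=-18]  = 68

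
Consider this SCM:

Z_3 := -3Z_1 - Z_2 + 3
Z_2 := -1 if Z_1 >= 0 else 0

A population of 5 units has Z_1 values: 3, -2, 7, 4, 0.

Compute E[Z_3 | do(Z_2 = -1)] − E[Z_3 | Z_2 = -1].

3.3

The intervention sets Z_2=-1 in all 5 units regardless of Z_1. Recomputing Z_3 per unit gives -5, 10, -17, -8, 4; average -3.2.
E[Z_3|Z_2=-1] averages over only the 4 units with Z_2=-1 (Z_1 = 3, 7, 4, 0): Z_3 = -5, -17, -8, 4, mean -6.5.
Difference = -3.2 − (-6.5) = 3.3.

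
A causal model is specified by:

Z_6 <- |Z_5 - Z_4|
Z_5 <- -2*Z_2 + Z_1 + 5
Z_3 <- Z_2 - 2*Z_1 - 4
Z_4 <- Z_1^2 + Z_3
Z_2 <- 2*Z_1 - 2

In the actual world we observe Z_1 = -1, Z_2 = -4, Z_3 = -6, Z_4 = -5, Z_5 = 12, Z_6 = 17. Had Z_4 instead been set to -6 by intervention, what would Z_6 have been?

Under do(Z_4=-6), the mechanism Z_4 <- Z_1^2 + Z_3 is discarded; Z_4 is fixed at -6.
Z_2 = 2*Z_1 - 2  [with Z_1=-1]  = -4
Z_5 = -2*Z_2 + Z_1 + 5  [with Z_2=-4, Z_1=-1]  = 12
Z_6 = |Z_5 - Z_4|  [with Z_5=12, Z_4=-6]  = 18

18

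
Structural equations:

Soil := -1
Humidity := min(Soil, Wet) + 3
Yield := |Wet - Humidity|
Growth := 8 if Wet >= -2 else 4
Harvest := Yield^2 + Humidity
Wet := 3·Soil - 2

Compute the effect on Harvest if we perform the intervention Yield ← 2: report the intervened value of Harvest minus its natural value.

-5

The intervention breaks the incoming arrows to Yield: Yield := |Wet - Humidity| no longer applies, and Yield = 2.
Wet = 3·Soil - 2  [with Soil=-1]  = -5
Humidity = min(Soil, Wet) + 3  [with Soil=-1, Wet=-5]  = -2
Harvest = Yield^2 + Humidity  [with Yield=2, Humidity=-2]  = 2
Without intervention: Wet = 3·Soil - 2  [with Soil=-1]  = -5; Humidity = min(Soil, Wet) + 3  [with Soil=-1, Wet=-5]  = -2; Yield = |Wet - Humidity|  [with Wet=-5, Humidity=-2]  = 3; Harvest = Yield^2 + Humidity  [with Yield=3, Humidity=-2]  = 7.
Change = 2 − 7 = -5.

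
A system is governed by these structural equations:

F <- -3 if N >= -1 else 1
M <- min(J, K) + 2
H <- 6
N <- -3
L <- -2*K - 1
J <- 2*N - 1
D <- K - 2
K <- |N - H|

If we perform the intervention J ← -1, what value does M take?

1

Under do(J=-1), the mechanism J <- 2*N - 1 is discarded; J is fixed at -1.
K = |N - H|  [with N=-3, H=6]  = 9
M = min(J, K) + 2  [with J=-1, K=9]  = 1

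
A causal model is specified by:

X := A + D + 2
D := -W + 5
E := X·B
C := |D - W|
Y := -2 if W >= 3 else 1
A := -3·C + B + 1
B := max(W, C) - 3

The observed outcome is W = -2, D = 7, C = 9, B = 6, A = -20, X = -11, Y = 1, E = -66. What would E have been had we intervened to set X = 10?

60

Intervening sets X = 10 and removes its equation (X := A + D + 2).
D = -W + 5  [with W=-2]  = 7
C = |D - W|  [with D=7, W=-2]  = 9
B = max(W, C) - 3  [with W=-2, C=9]  = 6
E = X·B  [with X=10, B=6]  = 60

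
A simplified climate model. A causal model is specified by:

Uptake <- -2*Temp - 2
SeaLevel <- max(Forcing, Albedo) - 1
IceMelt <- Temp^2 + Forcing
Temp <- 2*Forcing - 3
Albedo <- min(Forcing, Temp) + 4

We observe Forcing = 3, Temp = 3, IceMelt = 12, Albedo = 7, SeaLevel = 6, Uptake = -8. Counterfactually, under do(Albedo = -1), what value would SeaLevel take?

Intervening sets Albedo = -1 and removes its equation (Albedo <- min(Forcing, Temp) + 4).
SeaLevel = max(Forcing, Albedo) - 1  [with Forcing=3, Albedo=-1]  = 2

2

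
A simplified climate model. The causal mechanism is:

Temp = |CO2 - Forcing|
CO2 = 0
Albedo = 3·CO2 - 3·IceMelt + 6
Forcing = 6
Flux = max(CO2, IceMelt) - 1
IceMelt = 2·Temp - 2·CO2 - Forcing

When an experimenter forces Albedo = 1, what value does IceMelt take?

The intervention breaks the incoming arrows to Albedo: Albedo = 3·CO2 - 3·IceMelt + 6 no longer applies, and Albedo = 1.
Since IceMelt is not a descendant of the intervened variable, it is unaffected.
Temp = |CO2 - Forcing|  [with CO2=0, Forcing=6]  = 6
IceMelt = 2·Temp - 2·CO2 - Forcing  [with Temp=6, CO2=0, Forcing=6]  = 6

6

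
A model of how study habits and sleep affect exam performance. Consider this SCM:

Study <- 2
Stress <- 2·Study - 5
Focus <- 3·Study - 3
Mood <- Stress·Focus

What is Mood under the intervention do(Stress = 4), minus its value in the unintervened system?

Under do(Stress=4), the mechanism Stress <- 2·Study - 5 is discarded; Stress is fixed at 4.
Focus = 3·Study - 3  [with Study=2]  = 3
Mood = Stress·Focus  [with Stress=4, Focus=3]  = 12
Without intervention: Stress = 2·Study - 5  [with Study=2]  = -1; Focus = 3·Study - 3  [with Study=2]  = 3; Mood = Stress·Focus  [with Stress=-1, Focus=3]  = -3.
Change = 12 − (-3) = 15.

15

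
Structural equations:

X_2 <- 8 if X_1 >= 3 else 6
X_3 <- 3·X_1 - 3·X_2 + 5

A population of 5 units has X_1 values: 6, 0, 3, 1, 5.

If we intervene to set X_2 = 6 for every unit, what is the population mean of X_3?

Under do(X_2=6), X_2's equation is replaced by X_2=6 for every unit. Per-unit X_3: 5, -13, -4, -10, 2. Mean = -4.

-4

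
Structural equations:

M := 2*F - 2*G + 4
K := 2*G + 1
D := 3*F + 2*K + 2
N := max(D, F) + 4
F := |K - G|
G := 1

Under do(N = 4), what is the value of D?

14

The intervention breaks the incoming arrows to N: N := max(D, F) + 4 no longer applies, and N = 4.
Since D is not a descendant of the intervened variable, it is unaffected.
K = 2*G + 1  [with G=1]  = 3
F = |K - G|  [with K=3, G=1]  = 2
D = 3*F + 2*K + 2  [with F=2, K=3]  = 14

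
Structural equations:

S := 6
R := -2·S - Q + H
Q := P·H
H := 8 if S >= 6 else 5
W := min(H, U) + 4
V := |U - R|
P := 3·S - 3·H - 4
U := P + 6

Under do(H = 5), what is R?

-2

do(H=5) replaces the equation H := 8 if S >= 6 else 5 with the constant H = 5.
P = 3·S - 3·H - 4  [with S=6, H=5]  = -1
Q = P·H  [with P=-1, H=5]  = -5
R = -2·S - Q + H  [with S=6, Q=-5, H=5]  = -2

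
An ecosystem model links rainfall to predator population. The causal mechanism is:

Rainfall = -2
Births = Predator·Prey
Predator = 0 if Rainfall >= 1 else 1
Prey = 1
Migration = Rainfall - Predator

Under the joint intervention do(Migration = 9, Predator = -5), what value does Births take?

Under do(Migration = 9, Predator = -5), each intervened variable's structural equation is replaced by its fixed value.
Births = Predator·Prey  [with Predator=-5, Prey=1]  = -5

-5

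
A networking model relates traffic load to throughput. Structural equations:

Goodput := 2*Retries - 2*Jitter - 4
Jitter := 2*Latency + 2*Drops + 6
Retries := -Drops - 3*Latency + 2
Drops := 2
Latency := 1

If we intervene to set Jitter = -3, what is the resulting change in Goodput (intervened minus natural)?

Intervening sets Jitter = -3 and removes its equation (Jitter := 2*Latency + 2*Drops + 6).
Retries = -Drops - 3*Latency + 2  [with Drops=2, Latency=1]  = -3
Goodput = 2*Retries - 2*Jitter - 4  [with Retries=-3, Jitter=-3]  = -4
Without intervention: Retries = -Drops - 3*Latency + 2  [with Drops=2, Latency=1]  = -3; Jitter = 2*Latency + 2*Drops + 6  [with Latency=1, Drops=2]  = 12; Goodput = 2*Retries - 2*Jitter - 4  [with Retries=-3, Jitter=12]  = -34.
Change = -4 − (-34) = 30.

30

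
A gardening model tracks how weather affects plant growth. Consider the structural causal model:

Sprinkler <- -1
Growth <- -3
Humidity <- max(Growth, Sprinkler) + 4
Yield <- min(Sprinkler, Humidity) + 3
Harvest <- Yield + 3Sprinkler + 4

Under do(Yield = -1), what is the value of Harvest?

Intervening sets Yield = -1 and removes its equation (Yield <- min(Sprinkler, Humidity) + 3).
Harvest = Yield + 3Sprinkler + 4  [with Yield=-1, Sprinkler=-1]  = 0

0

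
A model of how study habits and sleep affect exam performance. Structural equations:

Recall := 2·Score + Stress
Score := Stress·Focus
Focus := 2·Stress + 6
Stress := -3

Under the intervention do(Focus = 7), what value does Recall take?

-45

Under do(Focus=7), the mechanism Focus := 2·Stress + 6 is discarded; Focus is fixed at 7.
Score = Stress·Focus  [with Stress=-3, Focus=7]  = -21
Recall = 2·Score + Stress  [with Score=-21, Stress=-3]  = -45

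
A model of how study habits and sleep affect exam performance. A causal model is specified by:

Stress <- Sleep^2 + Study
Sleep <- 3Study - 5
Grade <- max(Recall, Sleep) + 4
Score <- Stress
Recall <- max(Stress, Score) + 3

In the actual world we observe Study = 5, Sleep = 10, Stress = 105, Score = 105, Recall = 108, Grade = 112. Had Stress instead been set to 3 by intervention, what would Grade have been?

The intervention breaks the incoming arrows to Stress: Stress <- Sleep^2 + Study no longer applies, and Stress = 3.
Sleep = 3Study - 5  [with Study=5]  = 10
Score = Stress  [with Stress=3]  = 3
Recall = max(Stress, Score) + 3  [with Stress=3, Score=3]  = 6
Grade = max(Recall, Sleep) + 4  [with Recall=6, Sleep=10]  = 14

14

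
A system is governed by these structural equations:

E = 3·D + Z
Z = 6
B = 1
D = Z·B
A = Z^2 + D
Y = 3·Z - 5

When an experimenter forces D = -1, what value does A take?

35

The intervention breaks the incoming arrows to D: D = Z·B no longer applies, and D = -1.
A = Z^2 + D  [with Z=6, D=-1]  = 35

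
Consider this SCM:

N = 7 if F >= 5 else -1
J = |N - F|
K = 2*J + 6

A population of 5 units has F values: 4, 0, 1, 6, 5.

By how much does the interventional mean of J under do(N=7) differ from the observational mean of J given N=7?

2.3

Under do(N=7), N's equation is replaced by N=7 for every unit. Per-unit J: 3, 7, 6, 1, 2. Mean = 3.8.
Conditioning on N=7 selects the 2 unit(s) with F ∈ {6, 5}. Their J values: 1, 2. Mean = 1.5.
Difference = 3.8 − 1.5 = 2.3.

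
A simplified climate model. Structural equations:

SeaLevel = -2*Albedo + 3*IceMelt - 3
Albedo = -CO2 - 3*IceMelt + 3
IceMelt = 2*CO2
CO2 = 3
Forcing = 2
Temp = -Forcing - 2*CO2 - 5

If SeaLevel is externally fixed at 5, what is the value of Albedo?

-18

do(SeaLevel=5) replaces the equation SeaLevel = -2*Albedo + 3*IceMelt - 3 with the constant SeaLevel = 5.
Since Albedo is not a descendant of the intervened variable, it is unaffected.
IceMelt = 2*CO2  [with CO2=3]  = 6
Albedo = -CO2 - 3*IceMelt + 3  [with CO2=3, IceMelt=6]  = -18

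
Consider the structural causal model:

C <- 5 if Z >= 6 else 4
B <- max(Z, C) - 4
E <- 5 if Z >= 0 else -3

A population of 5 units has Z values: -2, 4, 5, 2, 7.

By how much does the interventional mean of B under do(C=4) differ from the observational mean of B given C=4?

0.55

Every unit gets C=4 under the intervention. B values become 0, 0, 1, 0, 3; E[B|do(C=4)] = 0.8.
E[B|C=4] averages over only the 4 units with C=4 (Z = -2, 4, 5, 2): B = 0, 0, 1, 0, mean 0.25.
Difference = 0.8 − 0.25 = 0.55.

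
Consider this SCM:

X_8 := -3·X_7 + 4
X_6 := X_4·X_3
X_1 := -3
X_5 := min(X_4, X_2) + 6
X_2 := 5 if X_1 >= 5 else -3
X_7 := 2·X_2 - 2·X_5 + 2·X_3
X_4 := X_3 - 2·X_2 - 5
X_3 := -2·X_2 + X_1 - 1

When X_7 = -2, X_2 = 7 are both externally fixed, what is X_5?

The joint intervention fixes X_7 = -2, X_2 = 7, removing each variable's own equation.
X_3 = -2·X_2 + X_1 - 1  [with X_2=7, X_1=-3]  = -18
X_4 = X_3 - 2·X_2 - 5  [with X_3=-18, X_2=7]  = -37
X_5 = min(X_4, X_2) + 6  [with X_4=-37, X_2=7]  = -31

-31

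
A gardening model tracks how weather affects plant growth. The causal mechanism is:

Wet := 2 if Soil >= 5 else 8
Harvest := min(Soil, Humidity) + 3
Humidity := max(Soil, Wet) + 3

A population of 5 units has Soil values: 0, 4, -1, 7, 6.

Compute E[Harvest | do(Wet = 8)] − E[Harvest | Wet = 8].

2.2

do(Wet=8) breaks Wet's dependence on Soil. With Wet=8 fixed, Harvest across the units is 3, 7, 2, 10, 9, mean 6.2.
Observing Wet=8 restricts to units where Wet's equation naturally yields 8: Soil ∈ {0, 4, -1}. In that subpopulation Harvest = 3, 7, 2, mean 4.
Difference = 6.2 − 4 = 2.2.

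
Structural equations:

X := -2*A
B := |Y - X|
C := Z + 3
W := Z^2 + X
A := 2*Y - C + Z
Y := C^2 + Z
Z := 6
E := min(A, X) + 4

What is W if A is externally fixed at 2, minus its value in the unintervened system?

Under do(A=2), the mechanism A := 2*Y - C + Z is discarded; A is fixed at 2.
X = -2*A  [with A=2]  = -4
W = Z^2 + X  [with Z=6, X=-4]  = 32
Without intervention: C = Z + 3  [with Z=6]  = 9; Y = C^2 + Z  [with C=9, Z=6]  = 87; A = 2*Y - C + Z  [with Y=87, C=9, Z=6]  = 171; X = -2*A  [with A=171]  = -342; W = Z^2 + X  [with Z=6, X=-342]  = -306.
Change = 32 − (-306) = 338.

338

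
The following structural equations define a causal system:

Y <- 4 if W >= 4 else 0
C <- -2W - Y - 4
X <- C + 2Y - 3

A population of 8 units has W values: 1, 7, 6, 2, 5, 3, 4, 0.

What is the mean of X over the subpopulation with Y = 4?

-14

Observing Y=4 restricts to units where Y's equation naturally yields 4: W ∈ {7, 6, 5, 4}. In that subpopulation X = -17, -15, -13, -11, mean -14.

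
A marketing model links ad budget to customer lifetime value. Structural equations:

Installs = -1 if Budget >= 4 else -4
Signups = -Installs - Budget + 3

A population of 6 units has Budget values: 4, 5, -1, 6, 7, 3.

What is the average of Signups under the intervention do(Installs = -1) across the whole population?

do(Installs=-1) breaks Installs's dependence on Budget. With Installs=-1 fixed, Signups across the units is 0, -1, 5, -2, -3, 1, mean 0.

0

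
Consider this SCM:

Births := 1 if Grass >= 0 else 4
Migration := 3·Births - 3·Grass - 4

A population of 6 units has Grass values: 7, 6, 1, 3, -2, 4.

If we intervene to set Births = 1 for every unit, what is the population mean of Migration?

-10.5

The intervention sets Births=1 in all 6 units regardless of Grass. Recomputing Migration per unit gives -22, -19, -4, -10, 5, -13; average -10.5.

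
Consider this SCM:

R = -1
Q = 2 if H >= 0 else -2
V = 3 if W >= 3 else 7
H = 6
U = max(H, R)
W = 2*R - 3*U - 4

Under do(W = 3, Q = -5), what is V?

The joint intervention fixes W = 3, Q = -5, removing each variable's own equation.
V = 3 if W >= 3 else 7  [with W=3]  = 3

3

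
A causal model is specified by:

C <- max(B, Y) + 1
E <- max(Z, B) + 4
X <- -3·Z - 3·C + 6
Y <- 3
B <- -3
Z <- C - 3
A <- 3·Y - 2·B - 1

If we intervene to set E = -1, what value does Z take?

do(E=-1) replaces the equation E <- max(Z, B) + 4 with the constant E = -1.
Since Z is not a descendant of the intervened variable, it is unaffected.
C = max(B, Y) + 1  [with B=-3, Y=3]  = 4
Z = C - 3  [with C=4]  = 1

1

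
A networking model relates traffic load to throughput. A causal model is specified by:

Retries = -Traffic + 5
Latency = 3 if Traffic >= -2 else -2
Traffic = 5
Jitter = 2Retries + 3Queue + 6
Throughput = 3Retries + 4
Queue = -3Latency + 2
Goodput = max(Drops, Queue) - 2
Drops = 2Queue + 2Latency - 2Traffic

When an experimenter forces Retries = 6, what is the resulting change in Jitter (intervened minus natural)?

12

The intervention breaks the incoming arrows to Retries: Retries = -Traffic + 5 no longer applies, and Retries = 6.
Latency = 3 if Traffic >= -2 else -2  [with Traffic=5]  = 3
Queue = -3Latency + 2  [with Latency=3]  = -7
Jitter = 2Retries + 3Queue + 6  [with Retries=6, Queue=-7]  = -3
Without intervention: Latency = 3 if Traffic >= -2 else -2  [with Traffic=5]  = 3; Queue = -3Latency + 2  [with Latency=3]  = -7; Retries = -Traffic + 5  [with Traffic=5]  = 0; Jitter = 2Retries + 3Queue + 6  [with Retries=0, Queue=-7]  = -15.
Change = -3 − (-15) = 12.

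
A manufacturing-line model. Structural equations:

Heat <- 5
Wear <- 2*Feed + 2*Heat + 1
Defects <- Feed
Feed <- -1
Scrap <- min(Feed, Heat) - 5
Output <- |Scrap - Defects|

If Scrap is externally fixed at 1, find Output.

The intervention breaks the incoming arrows to Scrap: Scrap <- min(Feed, Heat) - 5 no longer applies, and Scrap = 1.
Defects = Feed  [with Feed=-1]  = -1
Output = |Scrap - Defects|  [with Scrap=1, Defects=-1]  = 2

2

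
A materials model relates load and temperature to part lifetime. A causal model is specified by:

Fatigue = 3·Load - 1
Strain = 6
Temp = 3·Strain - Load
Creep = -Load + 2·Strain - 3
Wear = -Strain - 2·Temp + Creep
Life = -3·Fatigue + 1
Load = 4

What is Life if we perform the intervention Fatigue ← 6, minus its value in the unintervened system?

15

Intervening sets Fatigue = 6 and removes its equation (Fatigue = 3·Load - 1).
Life = -3·Fatigue + 1  [with Fatigue=6]  = -17
Without intervention: Fatigue = 3·Load - 1  [with Load=4]  = 11; Life = -3·Fatigue + 1  [with Fatigue=11]  = -32.
Change = -17 − (-32) = 15.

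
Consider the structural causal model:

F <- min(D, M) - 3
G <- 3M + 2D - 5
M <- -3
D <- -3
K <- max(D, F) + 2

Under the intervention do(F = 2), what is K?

4

The intervention breaks the incoming arrows to F: F <- min(D, M) - 3 no longer applies, and F = 2.
K = max(D, F) + 2  [with D=-3, F=2]  = 4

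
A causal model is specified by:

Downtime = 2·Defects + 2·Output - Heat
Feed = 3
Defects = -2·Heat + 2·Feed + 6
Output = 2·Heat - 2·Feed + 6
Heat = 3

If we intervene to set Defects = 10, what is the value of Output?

The intervention breaks the incoming arrows to Defects: Defects = -2·Heat + 2·Feed + 6 no longer applies, and Defects = 10.
Output is not downstream of the intervention, so its value is determined by the original equations.
Output = 2·Heat - 2·Feed + 6  [with Heat=3, Feed=3]  = 6

6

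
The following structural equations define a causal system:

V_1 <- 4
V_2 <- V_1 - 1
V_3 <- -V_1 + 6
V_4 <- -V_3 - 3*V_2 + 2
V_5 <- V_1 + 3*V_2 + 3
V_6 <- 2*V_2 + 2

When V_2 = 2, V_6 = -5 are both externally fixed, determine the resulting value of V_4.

-6

The joint intervention fixes V_2 = 2, V_6 = -5, removing each variable's own equation.
V_3 = -V_1 + 6  [with V_1=4]  = 2
V_4 = -V_3 - 3*V_2 + 2  [with V_3=2, V_2=2]  = -6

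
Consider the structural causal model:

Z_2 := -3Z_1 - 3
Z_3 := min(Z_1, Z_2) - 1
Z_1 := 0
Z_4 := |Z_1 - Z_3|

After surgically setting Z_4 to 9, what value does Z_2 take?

-3

The intervention breaks the incoming arrows to Z_4: Z_4 := |Z_1 - Z_3| no longer applies, and Z_4 = 9.
Since Z_2 is not a descendant of the intervened variable, it is unaffected.
Z_2 = -3Z_1 - 3  [with Z_1=0]  = -3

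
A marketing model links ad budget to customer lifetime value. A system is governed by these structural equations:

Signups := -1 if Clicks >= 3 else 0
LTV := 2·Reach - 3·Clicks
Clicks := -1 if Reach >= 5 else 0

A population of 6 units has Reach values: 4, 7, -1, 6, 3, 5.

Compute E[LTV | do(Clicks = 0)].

8

Under do(Clicks=0), Clicks's equation is replaced by Clicks=0 for every unit. Per-unit LTV: 8, 14, -2, 12, 6, 10. Mean = 8.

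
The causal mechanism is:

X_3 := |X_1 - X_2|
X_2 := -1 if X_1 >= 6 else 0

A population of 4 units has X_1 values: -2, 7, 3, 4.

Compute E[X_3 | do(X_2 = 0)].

Under do(X_2=0), X_2's equation is replaced by X_2=0 for every unit. Per-unit X_3: 2, 7, 3, 4. Mean = 4.

4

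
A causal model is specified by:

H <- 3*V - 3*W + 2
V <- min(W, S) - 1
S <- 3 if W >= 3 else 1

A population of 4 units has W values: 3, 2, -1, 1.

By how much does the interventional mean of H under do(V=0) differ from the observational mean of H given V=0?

The intervention sets V=0 in all 4 units regardless of W. Recomputing H per unit gives -7, -4, 5, -1; average -1.75.
Observing V=0 restricts to units where V's equation naturally yields 0: W ∈ {2, 1}. In that subpopulation H = -4, -1, mean -2.5.
Difference = -1.75 − (-2.5) = 0.75.

0.75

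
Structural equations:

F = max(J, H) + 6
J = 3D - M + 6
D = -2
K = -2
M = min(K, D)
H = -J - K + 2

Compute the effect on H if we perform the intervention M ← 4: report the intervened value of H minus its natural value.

do(M=4) replaces the equation M = min(K, D) with the constant M = 4.
J = 3D - M + 6  [with D=-2, M=4]  = -4
H = -J - K + 2  [with J=-4, K=-2]  = 8
Without intervention: M = min(K, D)  [with K=-2, D=-2]  = -2; J = 3D - M + 6  [with D=-2, M=-2]  = 2; H = -J - K + 2  [with J=2, K=-2]  = 2.
Change = 8 − 2 = 6.

6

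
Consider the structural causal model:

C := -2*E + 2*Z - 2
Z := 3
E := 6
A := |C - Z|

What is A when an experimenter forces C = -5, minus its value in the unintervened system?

The intervention breaks the incoming arrows to C: C := -2*E + 2*Z - 2 no longer applies, and C = -5.
A = |C - Z|  [with C=-5, Z=3]  = 8
Without intervention: C = -2*E + 2*Z - 2  [with E=6, Z=3]  = -8; A = |C - Z|  [with C=-8, Z=3]  = 11.
Change = 8 − 11 = -3.

-3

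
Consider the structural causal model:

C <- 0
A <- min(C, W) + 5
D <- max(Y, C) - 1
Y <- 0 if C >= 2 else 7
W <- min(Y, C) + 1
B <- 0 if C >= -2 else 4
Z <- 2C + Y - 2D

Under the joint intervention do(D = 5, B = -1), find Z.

The joint intervention fixes D = 5, B = -1, removing each variable's own equation.
Y = 0 if C >= 2 else 7  [with C=0]  = 7
Z = 2C + Y - 2D  [with C=0, Y=7, D=5]  = -3

-3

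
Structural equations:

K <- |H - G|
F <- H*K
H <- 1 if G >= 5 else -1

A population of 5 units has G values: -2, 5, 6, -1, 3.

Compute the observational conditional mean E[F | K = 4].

Conditioning on K=4 selects the 2 unit(s) with G ∈ {5, 3}. Their F values: 4, -4. Mean = 0.

0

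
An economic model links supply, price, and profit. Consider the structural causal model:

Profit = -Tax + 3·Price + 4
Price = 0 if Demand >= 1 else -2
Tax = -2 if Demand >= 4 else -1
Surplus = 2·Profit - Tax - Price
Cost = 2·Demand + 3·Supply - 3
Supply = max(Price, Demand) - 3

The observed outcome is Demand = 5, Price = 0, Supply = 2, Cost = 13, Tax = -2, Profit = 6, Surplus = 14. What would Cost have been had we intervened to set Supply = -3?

The intervention breaks the incoming arrows to Supply: Supply = max(Price, Demand) - 3 no longer applies, and Supply = -3.
Cost = 2·Demand + 3·Supply - 3  [with Demand=5, Supply=-3]  = -2

-2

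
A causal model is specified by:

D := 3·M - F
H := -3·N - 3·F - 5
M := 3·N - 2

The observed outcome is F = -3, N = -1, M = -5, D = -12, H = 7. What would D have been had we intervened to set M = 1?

The intervention breaks the incoming arrows to M: M := 3·N - 2 no longer applies, and M = 1.
D = 3·M - F  [with M=1, F=-3]  = 6

6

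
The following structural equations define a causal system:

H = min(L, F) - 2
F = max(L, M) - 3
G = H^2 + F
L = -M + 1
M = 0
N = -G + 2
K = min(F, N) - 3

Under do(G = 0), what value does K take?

Under do(G=0), the mechanism G = H^2 + F is discarded; G is fixed at 0.
L = -M + 1  [with M=0]  = 1
F = max(L, M) - 3  [with L=1, M=0]  = -2
N = -G + 2  [with G=0]  = 2
K = min(F, N) - 3  [with F=-2, N=2]  = -5

-5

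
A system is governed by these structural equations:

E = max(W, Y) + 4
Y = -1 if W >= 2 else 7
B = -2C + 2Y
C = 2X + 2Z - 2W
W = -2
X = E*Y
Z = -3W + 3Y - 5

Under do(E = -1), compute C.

Under do(E=-1), the mechanism E = max(W, Y) + 4 is discarded; E is fixed at -1.
Y = -1 if W >= 2 else 7  [with W=-2]  = 7
Z = -3W + 3Y - 5  [with W=-2, Y=7]  = 22
X = E*Y  [with E=-1, Y=7]  = -7
C = 2X + 2Z - 2W  [with X=-7, Z=22, W=-2]  = 34

34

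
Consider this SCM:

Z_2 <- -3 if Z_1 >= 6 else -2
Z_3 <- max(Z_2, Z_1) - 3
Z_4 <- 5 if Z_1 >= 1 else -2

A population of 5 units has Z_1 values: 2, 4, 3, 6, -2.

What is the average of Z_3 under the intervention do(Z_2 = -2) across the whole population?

do(Z_2=-2) breaks Z_2's dependence on Z_1. With Z_2=-2 fixed, Z_3 across the units is -1, 1, 0, 3, -5, mean -0.4.

-0.4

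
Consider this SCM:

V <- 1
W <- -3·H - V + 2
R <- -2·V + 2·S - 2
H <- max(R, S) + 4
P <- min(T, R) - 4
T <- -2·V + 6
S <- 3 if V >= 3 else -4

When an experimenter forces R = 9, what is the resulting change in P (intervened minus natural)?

16

do(R=9) replaces the equation R <- -2·V + 2·S - 2 with the constant R = 9.
T = -2·V + 6  [with V=1]  = 4
P = min(T, R) - 4  [with T=4, R=9]  = 0
Without intervention: S = 3 if V >= 3 else -4  [with V=1]  = -4; R = -2·V + 2·S - 2  [with V=1, S=-4]  = -12; T = -2·V + 6  [with V=1]  = 4; P = min(T, R) - 4  [with T=4, R=-12]  = -16.
Change = 0 − (-16) = 16.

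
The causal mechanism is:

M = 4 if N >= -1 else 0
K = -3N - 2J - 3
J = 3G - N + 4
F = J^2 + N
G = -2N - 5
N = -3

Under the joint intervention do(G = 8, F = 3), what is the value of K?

-56

The joint intervention fixes G = 8, F = 3, removing each variable's own equation.
J = 3G - N + 4  [with G=8, N=-3]  = 31
K = -3N - 2J - 3  [with N=-3, J=31]  = -56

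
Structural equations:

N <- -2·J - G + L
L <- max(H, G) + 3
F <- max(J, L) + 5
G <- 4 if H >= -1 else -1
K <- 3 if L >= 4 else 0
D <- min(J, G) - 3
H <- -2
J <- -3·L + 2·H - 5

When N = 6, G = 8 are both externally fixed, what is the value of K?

3

Setting N = 6, G = 8 by intervention discards those variables' equations.
L = max(H, G) + 3  [with H=-2, G=8]  = 11
K = 3 if L >= 4 else 0  [with L=11]  = 3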